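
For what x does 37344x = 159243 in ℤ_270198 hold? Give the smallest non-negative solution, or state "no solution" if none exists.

gcd(37344, 270198):
270198 = 7*37344 + 8790
37344 = 4*8790 + 2184
8790 = 4*2184 + 54
2184 = 40*54 + 24
54 = 2*24 + 6
24 = 4*6 + 0
gcd = 6, but 6 ∤ 159243, so the congruence has no solution.

no solution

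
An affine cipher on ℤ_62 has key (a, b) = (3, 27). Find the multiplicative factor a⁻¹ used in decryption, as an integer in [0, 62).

21

Apply the Euclidean algorithm to 62 and 3:
62 = 20·3 + 2
3 = 1·2 + 1
2 = 2·1 + 0
Since gcd(3, 62) = 1, back-substitute to write 1 as a combination:
1 = 3 − 2
1 = −62 + 21·3
So 3·21 ≡ 1 (mod 62).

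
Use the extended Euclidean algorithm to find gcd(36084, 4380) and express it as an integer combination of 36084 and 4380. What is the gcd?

12

Euclidean algorithm:
36084 = 8*4380 + 1044
4380 = 4*1044 + 204
1044 = 5*204 + 24
204 = 8*24 + 12
24 = 2*12 + 0
gcd(36084, 4380) = 12.
Express as a combination:
12 = 204 − 8·24
12 = −8·1044 + 41·204
12 = 41·4380 − 172·1044
12 = −172·36084 + 1417·4380
So 12 = (-172)·36084 + (1417)·4380.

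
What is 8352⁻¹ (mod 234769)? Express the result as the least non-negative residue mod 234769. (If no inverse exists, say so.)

66085

Run Euclid on (234769, 8352):
234769 = 28*8352 + 913
8352 = 9*913 + 135
913 = 6*135 + 103
135 = 1*103 + 32
103 = 3*32 + 7
32 = 4*7 + 4
7 = 1*4 + 3
4 = 1*3 + 1
3 = 3*1 + 0
The gcd is 1. Working backward:
1 = 4 − 3
1 = −7 + 2·4
1 = 2·32 − 9·7
1 = −9·103 + 29·32
1 = 29·135 − 38·103
1 = −38·913 + 257·135
1 = 257·8352 − 2351·913
1 = −2351·234769 + 66085·8352
So 8352·66085 ≡ 1 (mod 234769).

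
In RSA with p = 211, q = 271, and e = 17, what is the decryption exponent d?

33353

φ(n) = (p−1)(q−1) = 210·270 = 56700.
Need d with 17·d ≡ 1 (mod 56700). Apply the extended Euclidean algorithm:
56700 = 3335·17 + 5
17 = 3·5 + 2
5 = 2·2 + 1
2 = 2·1 + 0
Back-substitute:
1 = 5 − 2·2
1 = −2·17 + 7·5
1 = 7·56700 − 23347·17
So 17·(-23347) ≡ 1 (mod 56700), hence d ≡ -23347 ≡ 33353 (mod 56700).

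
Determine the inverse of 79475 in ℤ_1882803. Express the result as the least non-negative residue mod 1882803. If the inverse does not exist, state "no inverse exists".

gcd(1882803, 79475) by repeated division:
1882803 = 23*79475 + 54878
79475 = 1*54878 + 24597
54878 = 2*24597 + 5684
24597 = 4*5684 + 1861
5684 = 3*1861 + 101
1861 = 18*101 + 43
101 = 2*43 + 15
43 = 2*15 + 13
15 = 1*13 + 2
13 = 6*2 + 1
2 = 2*1 + 0
gcd = 1, so the inverse exists. Back-substitute:
1 = 13 − 6·2
1 = −6·15 + 7·13
1 = 7·43 − 20·15
1 = −20·101 + 47·43
1 = 47·1861 − 866·101
1 = −866·5684 + 2645·1861
1 = 2645·24597 − 11446·5684
1 = −11446·54878 + 25537·24597
1 = 25537·79475 − 36983·54878
1 = −36983·1882803 + 876146·79475
So 79475·876146 ≡ 1 (mod 1882803).

876146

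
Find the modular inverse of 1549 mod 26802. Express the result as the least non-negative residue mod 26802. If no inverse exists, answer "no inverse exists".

gcd(26802, 1549) by repeated division:
26802 = 17·1549 + 469
1549 = 3·469 + 142
469 = 3·142 + 43
142 = 3·43 + 13
43 = 3·13 + 4
13 = 3·4 + 1
4 = 4·1 + 0
Since gcd(1549, 26802) = 1, back-substitute to write 1 as a combination:
1 = 13 − 3·4
1 = −3·43 + 10·13
1 = 10·142 − 33·43
1 = −33·469 + 109·142
1 = 109·1549 − 360·469
1 = −360·26802 + 6229·1549
So 1549·6229 ≡ 1 (mod 26802).

6229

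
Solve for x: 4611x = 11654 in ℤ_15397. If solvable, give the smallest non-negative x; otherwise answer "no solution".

4644

First find gcd(4611, 15397):
15397 = 3*4611 + 1564
4611 = 2*1564 + 1483
1564 = 1*1483 + 81
1483 = 18*81 + 25
81 = 3*25 + 6
25 = 4*6 + 1
6 = 6*1 + 0
gcd = 1, so a unique solution mod 15397 exists.
Back-substitute for the Bézout coefficients:
1 = 25 − 4·6
1 = −4·81 + 13·25
1 = 13·1483 − 238·81
1 = −238·1564 + 251·1483
1 = 251·4611 − 740·1564
1 = −740·15397 + 2471·4611
So 4611·(2471) ≡ 1 (mod 15397), giving 4611⁻¹ ≡ 2471.
x ≡ 4611⁻¹·11654 ≡ 2471·11654 ≡ 4644 (mod 15397).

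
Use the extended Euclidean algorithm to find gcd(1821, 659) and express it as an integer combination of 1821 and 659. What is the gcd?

1

Apply Euclid's algorithm to 1821 and 659:
1821 = 2·659 + 503
659 = 1·503 + 156
503 = 3·156 + 35
156 = 4·35 + 16
35 = 2·16 + 3
16 = 5·3 + 1
3 = 3·1 + 0
gcd(1821, 659) = 1.
Working backward:
1 = 16 − 5·3
1 = −5·35 + 11·16
1 = 11·156 − 49·35
1 = −49·503 + 158·156
1 = 158·659 − 207·503
1 = −207·1821 + 572·659
So 1 = (-207)·1821 + (572)·659.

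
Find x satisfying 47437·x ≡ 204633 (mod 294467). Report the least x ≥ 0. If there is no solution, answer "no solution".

262757

First find gcd(47437, 294467):
294467 = 6·47437 + 9845
47437 = 4·9845 + 8057
9845 = 1·8057 + 1788
8057 = 4·1788 + 905
1788 = 1·905 + 883
905 = 1·883 + 22
883 = 40·22 + 3
22 = 7·3 + 1
3 = 3·1 + 0
gcd = 1, so a unique solution mod 294467 exists.
Back-substitute for the Bézout coefficients:
1 = 22 − 7·3
1 = −7·883 + 281·22
1 = 281·905 − 288·883
1 = −288·1788 + 569·905
1 = 569·8057 − 2564·1788
1 = −2564·9845 + 3133·8057
1 = 3133·47437 − 15096·9845
1 = −15096·294467 + 93709·47437
So 47437·(93709) ≡ 1 (mod 294467), giving 47437⁻¹ ≡ 93709.
x ≡ 47437⁻¹·204633 ≡ 93709·204633 ≡ 262757 (mod 294467).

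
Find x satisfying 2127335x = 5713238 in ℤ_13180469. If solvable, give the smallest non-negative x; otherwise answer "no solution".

First find gcd(2127335, 13180469):
13180469 = 6·2127335 + 416459
2127335 = 5·416459 + 45040
416459 = 9·45040 + 11099
45040 = 4·11099 + 644
11099 = 17·644 + 151
644 = 4·151 + 40
151 = 3·40 + 31
40 = 1·31 + 9
31 = 3·9 + 4
9 = 2·4 + 1
4 = 4·1 + 0
gcd = 1, so a unique solution mod 13180469 exists.
Back-substitute for the Bézout coefficients:
1 = 9 − 2·4
1 = −2·31 + 7·9
1 = 7·40 − 9·31
1 = −9·151 + 34·40
1 = 34·644 − 145·151
1 = −145·11099 + 2499·644
1 = 2499·45040 − 10141·11099
1 = −10141·416459 + 93768·45040
1 = 93768·2127335 − 478981·416459
1 = −478981·13180469 + 2967654·2127335
So 2127335·(2967654) ≡ 1 (mod 13180469), giving 2127335⁻¹ ≡ 2967654.
x ≡ 2127335⁻¹·5713238 ≡ 2967654·5713238 ≡ 6417998 (mod 13180469).

6417998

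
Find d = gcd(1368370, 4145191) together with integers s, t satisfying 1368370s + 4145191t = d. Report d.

Euclidean algorithm:
4145191 = 3·1368370 + 40081
1368370 = 34·40081 + 5616
40081 = 7·5616 + 769
5616 = 7·769 + 233
769 = 3·233 + 70
233 = 3·70 + 23
70 = 3·23 + 1
23 = 23·1 + 0
gcd(1368370, 4145191) = 1.
Working backward:
1 = 70 − 3·23
1 = −3·233 + 10·70
1 = 10·769 − 33·233
1 = −33·5616 + 241·769
1 = 241·40081 − 1720·5616
1 = −1720·1368370 + 58721·40081
1 = 58721·4145191 − 177883·1368370
So 1 = (58721)·4145191 + (-177883)·1368370.

1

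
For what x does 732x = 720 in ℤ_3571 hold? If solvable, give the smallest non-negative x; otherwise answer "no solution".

2167

First find gcd(732, 3571):
3571 = 4×732 + 643
732 = 1×643 + 89
643 = 7×89 + 20
89 = 4×20 + 9
20 = 2×9 + 2
9 = 4×2 + 1
2 = 2×1 + 0
gcd = 1, so a unique solution mod 3571 exists.
Back-substitute for the Bézout coefficients:
1 = 9 − 4·2
1 = −4·20 + 9·9
1 = 9·89 − 40·20
1 = −40·643 + 289·89
1 = 289·732 − 329·643
1 = −329·3571 + 1605·732
So 732·(1605) ≡ 1 (mod 3571), giving 732⁻¹ ≡ 1605.
x ≡ 732⁻¹·720 ≡ 1605·720 ≡ 2167 (mod 3571).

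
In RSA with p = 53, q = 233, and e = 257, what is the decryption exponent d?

5633

φ(n) = (p−1)(q−1) = 52·232 = 12064.
Need d with 257·d ≡ 1 (mod 12064). Apply the extended Euclidean algorithm:
12064 = 46*257 + 242
257 = 1*242 + 15
242 = 16*15 + 2
15 = 7*2 + 1
2 = 2*1 + 0
Back-substitute:
1 = 15 − 7·2
1 = −7·242 + 113·15
1 = 113·257 − 120·242
1 = −120·12064 + 5633·257
So 257·5633 ≡ 1 (mod 12064), hence d = 5633.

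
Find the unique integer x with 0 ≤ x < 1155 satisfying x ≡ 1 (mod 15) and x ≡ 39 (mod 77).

Write x = 1 + 15·k. Then 15·k ≡ 39 − 1 ≡ 38 (mod 77).
Need 15⁻¹ mod 77. Extended Euclid on (77, 15):
77 = 5*15 + 2
15 = 7*2 + 1
2 = 2*1 + 0
Back-substitute:
1 = 15 − 7·2
1 = −7·77 + 36·15
15⁻¹ ≡ 36 (mod 77), so k ≡ 36·38 ≡ 59 (mod 77).
x = 1 + 15·59 = 886.

886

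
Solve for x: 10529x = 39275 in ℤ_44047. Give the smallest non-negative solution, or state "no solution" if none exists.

First find gcd(10529, 44047):
44047 = 4*10529 + 1931
10529 = 5*1931 + 874
1931 = 2*874 + 183
874 = 4*183 + 142
183 = 1*142 + 41
142 = 3*41 + 19
41 = 2*19 + 3
19 = 6*3 + 1
3 = 3*1 + 0
gcd = 1, so a unique solution mod 44047 exists.
Back-substitute for the Bézout coefficients:
1 = 19 − 6·3
1 = −6·41 + 13·19
1 = 13·142 − 45·41
1 = −45·183 + 58·142
1 = 58·874 − 277·183
1 = −277·1931 + 612·874
1 = 612·10529 − 3337·1931
1 = −3337·44047 + 13960·10529
So 10529·(13960) ≡ 1 (mod 44047), giving 10529⁻¹ ≡ 13960.
x ≡ 10529⁻¹·39275 ≡ 13960·39275 ≡ 25991 (mod 44047).

25991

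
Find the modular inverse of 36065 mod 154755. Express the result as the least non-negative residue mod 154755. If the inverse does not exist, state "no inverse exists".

no inverse exists

Compute gcd(36065, 154755):
154755 = 4×36065 + 10495
36065 = 3×10495 + 4580
10495 = 2×4580 + 1335
4580 = 3×1335 + 575
1335 = 2×575 + 185
575 = 3×185 + 20
185 = 9×20 + 5
20 = 4×5 + 0
gcd(36065, 154755) = 5 ≠ 1, so 36065 has no multiplicative inverse modulo 154755.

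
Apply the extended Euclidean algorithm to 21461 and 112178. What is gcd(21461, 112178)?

11

Repeated division:
112178 = 5·21461 + 4873
21461 = 4·4873 + 1969
4873 = 2·1969 + 935
1969 = 2·935 + 99
935 = 9·99 + 44
99 = 2·44 + 11
44 = 4·11 + 0
gcd(21461, 112178) = 11.
Back-substituting:
11 = 99 − 2·44
11 = −2·935 + 19·99
11 = 19·1969 − 40·935
11 = −40·4873 + 99·1969
11 = 99·21461 − 436·4873
11 = −436·112178 + 2279·21461
So 11 = (-436)·112178 + (2279)·21461.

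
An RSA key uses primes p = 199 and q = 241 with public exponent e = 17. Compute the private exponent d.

27953

φ(n) = (p−1)(q−1) = 198·240 = 47520.
Need d with 17·d ≡ 1 (mod 47520). Apply the extended Euclidean algorithm:
47520 = 2795×17 + 5
17 = 3×5 + 2
5 = 2×2 + 1
2 = 2×1 + 0
Back-substitute:
1 = 5 − 2·2
1 = −2·17 + 7·5
1 = 7·47520 − 19567·17
So 17·(-19567) ≡ 1 (mod 47520), hence d ≡ -19567 ≡ 27953 (mod 47520).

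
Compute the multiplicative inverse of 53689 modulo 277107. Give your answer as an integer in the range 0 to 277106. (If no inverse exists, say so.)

241117

Extended Euclidean algorithm:
277107 = 5*53689 + 8662
53689 = 6*8662 + 1717
8662 = 5*1717 + 77
1717 = 22*77 + 23
77 = 3*23 + 8
23 = 2*8 + 7
8 = 1*7 + 1
7 = 7*1 + 0
gcd = 1, so the inverse exists. Back-substitute:
1 = 8 − 7
1 = −23 + 3·8
1 = 3·77 − 10·23
1 = −10·1717 + 223·77
1 = 223·8662 − 1125·1717
1 = −1125·53689 + 6973·8662
1 = 6973·277107 − 35990·53689
Hence 53689⁻¹ ≡ -35990 ≡ 241117 (mod 277107).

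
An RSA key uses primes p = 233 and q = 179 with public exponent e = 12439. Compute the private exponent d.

φ(n) = (p−1)(q−1) = 232·178 = 41296.
Need d with 12439·d ≡ 1 (mod 41296). Apply the extended Euclidean algorithm:
41296 = 3·12439 + 3979
12439 = 3·3979 + 502
3979 = 7·502 + 465
502 = 1·465 + 37
465 = 12·37 + 21
37 = 1·21 + 16
21 = 1·16 + 5
16 = 3·5 + 1
5 = 5·1 + 0
Back-substitute:
1 = 16 − 3·5
1 = −3·21 + 4·16
1 = 4·37 − 7·21
1 = −7·465 + 88·37
1 = 88·502 − 95·465
1 = −95·3979 + 753·502
1 = 753·12439 − 2354·3979
1 = −2354·41296 + 7815·12439
So 12439·7815 ≡ 1 (mod 41296), hence d = 7815.

7815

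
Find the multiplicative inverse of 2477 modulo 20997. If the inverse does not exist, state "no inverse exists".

gcd(20997, 2477) by repeated division:
20997 = 8×2477 + 1181
2477 = 2×1181 + 115
1181 = 10×115 + 31
115 = 3×31 + 22
31 = 1×22 + 9
22 = 2×9 + 4
9 = 2×4 + 1
4 = 4×1 + 0
The gcd is 1. Working backward:
1 = 9 − 2·4
1 = −2·22 + 5·9
1 = 5·31 − 7·22
1 = −7·115 + 26·31
1 = 26·1181 − 267·115
1 = −267·2477 + 560·1181
1 = 560·20997 − 4747·2477
Thus 2477·(-4747) ≡ 1 (mod 20997); reducing, -4747 mod 20997 = 16250.

16250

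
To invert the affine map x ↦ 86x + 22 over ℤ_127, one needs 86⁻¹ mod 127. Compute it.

gcd(127, 86) by repeated division:
127 = 1×86 + 41
86 = 2×41 + 4
41 = 10×4 + 1
4 = 4×1 + 0
gcd = 1, so the inverse exists. Back-substitute:
1 = 41 − 10·4
1 = −10·86 + 21·41
1 = 21·127 − 31·86
Hence 86⁻¹ ≡ -31 ≡ 96 (mod 127).

96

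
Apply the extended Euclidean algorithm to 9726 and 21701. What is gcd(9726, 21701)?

Repeated division:
21701 = 2×9726 + 2249
9726 = 4×2249 + 730
2249 = 3×730 + 59
730 = 12×59 + 22
59 = 2×22 + 15
22 = 1×15 + 7
15 = 2×7 + 1
7 = 7×1 + 0
gcd(9726, 21701) = 1.
Working backward:
1 = 15 − 2·7
1 = −2·22 + 3·15
1 = 3·59 − 8·22
1 = −8·730 + 99·59
1 = 99·2249 − 305·730
1 = −305·9726 + 1319·2249
1 = 1319·21701 − 2943·9726
So 1 = (1319)·21701 + (-2943)·9726.

1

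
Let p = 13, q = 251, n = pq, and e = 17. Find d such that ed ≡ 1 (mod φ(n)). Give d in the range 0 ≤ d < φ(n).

353

φ(n) = (p−1)(q−1) = 12·250 = 3000.
Need d with 17·d ≡ 1 (mod 3000). Apply the extended Euclidean algorithm:
3000 = 176·17 + 8
17 = 2·8 + 1
8 = 8·1 + 0
Back-substitute:
1 = 17 − 2·8
1 = −2·3000 + 353·17
So 17·353 ≡ 1 (mod 3000), hence d = 353.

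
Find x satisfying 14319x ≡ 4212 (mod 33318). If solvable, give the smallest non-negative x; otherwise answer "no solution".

First find gcd(14319, 33318):
33318 = 2·14319 + 4680
14319 = 3·4680 + 279
4680 = 16·279 + 216
279 = 1·216 + 63
216 = 3·63 + 27
63 = 2·27 + 9
27 = 3·9 + 0
gcd = 9 and 9 | 4212, so solutions exist. Divide through by 9: 1591x ≡ 468 (mod 3702).
Now find 1591⁻¹ mod 3702:
3702 = 2*1591 + 520
1591 = 3*520 + 31
520 = 16*31 + 24
31 = 1*24 + 7
24 = 3*7 + 3
7 = 2*3 + 1
3 = 3*1 + 0
Back-substitute:
1 = 7 − 2·3
1 = −2·24 + 7·7
1 = 7·31 − 9·24
1 = −9·520 + 151·31
1 = 151·1591 − 462·520
1 = −462·3702 + 1075·1591
So 1591⁻¹ ≡ 1075 (mod 3702).
Then x ≡ 1075·468 ≡ 3330 (mod 3702); the smallest non-negative solution is x = 3330.

3330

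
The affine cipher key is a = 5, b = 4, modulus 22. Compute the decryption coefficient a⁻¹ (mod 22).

Apply the Euclidean algorithm to 22 and 5:
22 = 4·5 + 2
5 = 2·2 + 1
2 = 2·1 + 0
The gcd is 1. Working backward:
1 = 5 − 2·2
1 = −2·22 + 9·5
So 5·9 ≡ 1 (mod 22).

9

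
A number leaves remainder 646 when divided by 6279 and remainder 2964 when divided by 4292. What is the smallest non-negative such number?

11265172

Write x = 646 + 6279·k. Then 6279·k ≡ 2964 − 646 ≡ 2318 (mod 4292).
Need 6279⁻¹ mod 4292. Extended Euclid on (4292, 1987):
4292 = 2*1987 + 318
1987 = 6*318 + 79
318 = 4*79 + 2
79 = 39*2 + 1
2 = 2*1 + 0
Back-substitute:
1 = 79 − 39·2
1 = −39·318 + 157·79
1 = 157·1987 − 981·318
1 = −981·4292 + 2119·1987
6279⁻¹ ≡ 2119 (mod 4292), so k ≡ 2119·2318 ≡ 1794 (mod 4292).
x = 646 + 6279·1794 = 11265172.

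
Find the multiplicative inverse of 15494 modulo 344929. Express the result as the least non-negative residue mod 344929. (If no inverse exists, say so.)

Run Euclid on (344929, 15494):
344929 = 22*15494 + 4061
15494 = 3*4061 + 3311
4061 = 1*3311 + 750
3311 = 4*750 + 311
750 = 2*311 + 128
311 = 2*128 + 55
128 = 2*55 + 18
55 = 3*18 + 1
18 = 18*1 + 0
Since gcd(15494, 344929) = 1, back-substitute to write 1 as a combination:
1 = 55 − 3·18
1 = −3·128 + 7·55
1 = 7·311 − 17·128
1 = −17·750 + 41·311
1 = 41·3311 − 181·750
1 = −181·4061 + 222·3311
1 = 222·15494 − 847·4061
1 = −847·344929 + 18856·15494
So 15494·18856 ≡ 1 (mod 344929).

18856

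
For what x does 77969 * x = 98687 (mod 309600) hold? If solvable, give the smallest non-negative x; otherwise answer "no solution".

First find gcd(77969, 309600):
309600 = 3*77969 + 75693
77969 = 1*75693 + 2276
75693 = 33*2276 + 585
2276 = 3*585 + 521
585 = 1*521 + 64
521 = 8*64 + 9
64 = 7*9 + 1
9 = 9*1 + 0
gcd = 1, so a unique solution mod 309600 exists.
Back-substitute for the Bézout coefficients:
1 = 64 − 7·9
1 = −7·521 + 57·64
1 = 57·585 − 64·521
1 = −64·2276 + 249·585
1 = 249·75693 − 8281·2276
1 = −8281·77969 + 8530·75693
1 = 8530·309600 − 33871·77969
So 77969·(-33871) ≡ 1 (mod 309600), giving 77969⁻¹ ≡ 275729.
x ≡ 77969⁻¹·98687 ≡ 275729·98687 ≡ 123823 (mod 309600).

123823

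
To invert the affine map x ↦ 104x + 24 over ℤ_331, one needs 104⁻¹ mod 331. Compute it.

296

Run Euclid on (331, 104):
331 = 3×104 + 19
104 = 5×19 + 9
19 = 2×9 + 1
9 = 9×1 + 0
gcd = 1, so the inverse exists. Back-substitute:
1 = 19 − 2·9
1 = −2·104 + 11·19
1 = 11·331 − 35·104
Hence 104⁻¹ ≡ -35 ≡ 296 (mod 331).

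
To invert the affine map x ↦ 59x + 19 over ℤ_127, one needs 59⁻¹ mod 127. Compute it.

28

gcd(127, 59) by repeated division:
127 = 2×59 + 9
59 = 6×9 + 5
9 = 1×5 + 4
5 = 1×4 + 1
4 = 4×1 + 0
Since gcd(59, 127) = 1, back-substitute to write 1 as a combination:
1 = 5 − 4
1 = −9 + 2·5
1 = 2·59 − 13·9
1 = −13·127 + 28·59
So 59·28 ≡ 1 (mod 127).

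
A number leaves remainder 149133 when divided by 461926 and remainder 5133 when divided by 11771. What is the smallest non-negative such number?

Write x = 149133 + 461926·k. Then 461926·k ≡ 5133 − 149133 ≡ 9023 (mod 11771).
Need 461926⁻¹ mod 11771. Extended Euclid on (11771, 2857):
11771 = 4·2857 + 343
2857 = 8·343 + 113
343 = 3·113 + 4
113 = 28·4 + 1
4 = 4·1 + 0
Back-substitute:
1 = 113 − 28·4
1 = −28·343 + 85·113
1 = 85·2857 − 708·343
1 = −708·11771 + 2917·2857
461926⁻¹ ≡ 2917 (mod 11771), so k ≡ 2917·9023 ≡ 135 (mod 11771).
x = 149133 + 461926·135 = 62509143.

62509143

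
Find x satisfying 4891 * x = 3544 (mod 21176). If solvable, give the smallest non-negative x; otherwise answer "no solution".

7768

First find gcd(4891, 21176):
21176 = 4*4891 + 1612
4891 = 3*1612 + 55
1612 = 29*55 + 17
55 = 3*17 + 4
17 = 4*4 + 1
4 = 4*1 + 0
gcd = 1, so a unique solution mod 21176 exists.
Back-substitute for the Bézout coefficients:
1 = 17 − 4·4
1 = −4·55 + 13·17
1 = 13·1612 − 381·55
1 = −381·4891 + 1156·1612
1 = 1156·21176 − 5005·4891
So 4891·(-5005) ≡ 1 (mod 21176), giving 4891⁻¹ ≡ 16171.
x ≡ 4891⁻¹·3544 ≡ 16171·3544 ≡ 7768 (mod 21176).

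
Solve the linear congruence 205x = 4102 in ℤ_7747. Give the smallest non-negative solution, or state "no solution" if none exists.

First find gcd(205, 7747):
7747 = 37·205 + 162
205 = 1·162 + 43
162 = 3·43 + 33
43 = 1·33 + 10
33 = 3·10 + 3
10 = 3·3 + 1
3 = 3·1 + 0
gcd = 1, so a unique solution mod 7747 exists.
Back-substitute for the Bézout coefficients:
1 = 10 − 3·3
1 = −3·33 + 10·10
1 = 10·43 − 13·33
1 = −13·162 + 49·43
1 = 49·205 − 62·162
1 = −62·7747 + 2343·205
So 205·(2343) ≡ 1 (mod 7747), giving 205⁻¹ ≡ 2343.
x ≡ 205⁻¹·4102 ≡ 2343·4102 ≡ 4706 (mod 7747).

4706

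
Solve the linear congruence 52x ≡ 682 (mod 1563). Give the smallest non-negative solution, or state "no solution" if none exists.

First find gcd(52, 1563):
1563 = 30×52 + 3
52 = 17×3 + 1
3 = 3×1 + 0
gcd = 1, so a unique solution mod 1563 exists.
Back-substitute for the Bézout coefficients:
1 = 52 − 17·3
1 = −17·1563 + 511·52
So 52·(511) ≡ 1 (mod 1563), giving 52⁻¹ ≡ 511.
x ≡ 52⁻¹·682 ≡ 511·682 ≡ 1516 (mod 1563).

1516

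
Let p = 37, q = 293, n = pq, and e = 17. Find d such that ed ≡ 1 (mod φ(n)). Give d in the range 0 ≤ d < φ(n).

8657

φ(n) = (p−1)(q−1) = 36·292 = 10512.
Need d with 17·d ≡ 1 (mod 10512). Apply the extended Euclidean algorithm:
10512 = 618*17 + 6
17 = 2*6 + 5
6 = 1*5 + 1
5 = 5*1 + 0
Back-substitute:
1 = 6 − 5
1 = −17 + 3·6
1 = 3·10512 − 1855·17
So 17·(-1855) ≡ 1 (mod 10512), hence d ≡ -1855 ≡ 8657 (mod 10512).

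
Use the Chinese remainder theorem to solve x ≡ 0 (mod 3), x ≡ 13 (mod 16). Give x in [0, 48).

Write x = 0 + 3·k. Then 3·k ≡ 13 − 0 ≡ 13 (mod 16).
Need 3⁻¹ mod 16. Extended Euclid on (16, 3):
16 = 5*3 + 1
3 = 3*1 + 0
Back-substitute:
1 = 16 − 5·3
3⁻¹ ≡ 11 (mod 16), so k ≡ 11·13 ≡ 15 (mod 16).
x = 0 + 3·15 = 45.

45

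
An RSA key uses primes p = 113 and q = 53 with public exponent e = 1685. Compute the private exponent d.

5309

φ(n) = (p−1)(q−1) = 112·52 = 5824.
Need d with 1685·d ≡ 1 (mod 5824). Apply the extended Euclidean algorithm:
5824 = 3·1685 + 769
1685 = 2·769 + 147
769 = 5·147 + 34
147 = 4·34 + 11
34 = 3·11 + 1
11 = 11·1 + 0
Back-substitute:
1 = 34 − 3·11
1 = −3·147 + 13·34
1 = 13·769 − 68·147
1 = −68·1685 + 149·769
1 = 149·5824 − 515·1685
So 1685·(-515) ≡ 1 (mod 5824), hence d ≡ -515 ≡ 5309 (mod 5824).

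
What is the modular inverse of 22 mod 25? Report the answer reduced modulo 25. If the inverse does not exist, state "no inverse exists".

Apply the Euclidean algorithm to 25 and 22:
25 = 1·22 + 3
22 = 7·3 + 1
3 = 3·1 + 0
Since gcd(22, 25) = 1, back-substitute to write 1 as a combination:
1 = 22 − 7·3
1 = −7·25 + 8·22
So 22·8 ≡ 1 (mod 25).

8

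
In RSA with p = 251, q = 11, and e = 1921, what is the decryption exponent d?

φ(n) = (p−1)(q−1) = 250·10 = 2500.
Need d with 1921·d ≡ 1 (mod 2500). Apply the extended Euclidean algorithm:
2500 = 1×1921 + 579
1921 = 3×579 + 184
579 = 3×184 + 27
184 = 6×27 + 22
27 = 1×22 + 5
22 = 4×5 + 2
5 = 2×2 + 1
2 = 2×1 + 0
Back-substitute:
1 = 5 − 2·2
1 = −2·22 + 9·5
1 = 9·27 − 11·22
1 = −11·184 + 75·27
1 = 75·579 − 236·184
1 = −236·1921 + 783·579
1 = 783·2500 − 1019·1921
So 1921·(-1019) ≡ 1 (mod 2500), hence d ≡ -1019 ≡ 1481 (mod 2500).

1481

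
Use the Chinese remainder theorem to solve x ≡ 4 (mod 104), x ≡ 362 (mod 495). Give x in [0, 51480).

Write x = 4 + 104·k. Then 104·k ≡ 362 − 4 ≡ 358 (mod 495).
Need 104⁻¹ mod 495. Extended Euclid on (495, 104):
495 = 4*104 + 79
104 = 1*79 + 25
79 = 3*25 + 4
25 = 6*4 + 1
4 = 4*1 + 0
Back-substitute:
1 = 25 − 6·4
1 = −6·79 + 19·25
1 = 19·104 − 25·79
1 = −25·495 + 119·104
104⁻¹ ≡ 119 (mod 495), so k ≡ 119·358 ≡ 32 (mod 495).
x = 4 + 104·32 = 3332.

3332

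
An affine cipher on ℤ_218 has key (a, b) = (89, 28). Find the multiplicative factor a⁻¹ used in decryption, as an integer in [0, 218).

Extended Euclidean algorithm:
218 = 2×89 + 40
89 = 2×40 + 9
40 = 4×9 + 4
9 = 2×4 + 1
4 = 4×1 + 0
The gcd is 1. Working backward:
1 = 9 − 2·4
1 = −2·40 + 9·9
1 = 9·89 − 20·40
1 = −20·218 + 49·89
So 89·49 ≡ 1 (mod 218).

49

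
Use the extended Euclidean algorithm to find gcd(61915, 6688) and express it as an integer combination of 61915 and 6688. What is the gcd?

Repeated division:
61915 = 9×6688 + 1723
6688 = 3×1723 + 1519
1723 = 1×1519 + 204
1519 = 7×204 + 91
204 = 2×91 + 22
91 = 4×22 + 3
22 = 7×3 + 1
3 = 3×1 + 0
gcd(61915, 6688) = 1.
Working backward:
1 = 22 − 7·3
1 = −7·91 + 29·22
1 = 29·204 − 65·91
1 = −65·1519 + 484·204
1 = 484·1723 − 549·1519
1 = −549·6688 + 2131·1723
1 = 2131·61915 − 19728·6688
So 1 = (2131)·61915 + (-19728)·6688.

1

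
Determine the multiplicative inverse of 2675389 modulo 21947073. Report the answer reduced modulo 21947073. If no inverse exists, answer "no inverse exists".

Apply the Euclidean algorithm to 21947073 and 2675389:
21947073 = 8*2675389 + 543961
2675389 = 4*543961 + 499545
543961 = 1*499545 + 44416
499545 = 11*44416 + 10969
44416 = 4*10969 + 540
10969 = 20*540 + 169
540 = 3*169 + 33
169 = 5*33 + 4
33 = 8*4 + 1
4 = 4*1 + 0
The gcd is 1. Working backward:
1 = 33 − 8·4
1 = −8·169 + 41·33
1 = 41·540 − 131·169
1 = −131·10969 + 2661·540
1 = 2661·44416 − 10775·10969
1 = −10775·499545 + 121186·44416
1 = 121186·543961 − 131961·499545
1 = −131961·2675389 + 649030·543961
1 = 649030·21947073 − 5324201·2675389
So 2675389·(-5324201) ≡ 1 (mod 21947073), and -5324201 ≡ 16622872 (mod 21947073).

16622872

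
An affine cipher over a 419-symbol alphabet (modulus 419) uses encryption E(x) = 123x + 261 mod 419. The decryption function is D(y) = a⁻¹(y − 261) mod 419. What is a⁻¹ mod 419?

Apply the Euclidean algorithm to 419 and 123:
419 = 3×123 + 50
123 = 2×50 + 23
50 = 2×23 + 4
23 = 5×4 + 3
4 = 1×3 + 1
3 = 3×1 + 0
Since gcd(123, 419) = 1, back-substitute to write 1 as a combination:
1 = 4 − 3
1 = −23 + 6·4
1 = 6·50 − 13·23
1 = −13·123 + 32·50
1 = 32·419 − 109·123
Thus 123·(-109) ≡ 1 (mod 419); reducing, -109 mod 419 = 310.

310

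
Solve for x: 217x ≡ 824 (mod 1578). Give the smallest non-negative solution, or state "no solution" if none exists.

First find gcd(217, 1578):
1578 = 7·217 + 59
217 = 3·59 + 40
59 = 1·40 + 19
40 = 2·19 + 2
19 = 9·2 + 1
2 = 2·1 + 0
gcd = 1, so a unique solution mod 1578 exists.
Back-substitute for the Bézout coefficients:
1 = 19 − 9·2
1 = −9·40 + 19·19
1 = 19·59 − 28·40
1 = −28·217 + 103·59
1 = 103·1578 − 749·217
So 217·(-749) ≡ 1 (mod 1578), giving 217⁻¹ ≡ 829.
x ≡ 217⁻¹·824 ≡ 829·824 ≡ 1400 (mod 1578).

1400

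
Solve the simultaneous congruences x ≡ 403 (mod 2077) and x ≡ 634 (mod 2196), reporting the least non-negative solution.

2947666

Write x = 403 + 2077·k. Then 2077·k ≡ 634 − 403 ≡ 231 (mod 2196).
Need 2077⁻¹ mod 2196. Extended Euclid on (2196, 2077):
2196 = 1·2077 + 119
2077 = 17·119 + 54
119 = 2·54 + 11
54 = 4·11 + 10
11 = 1·10 + 1
10 = 10·1 + 0
Back-substitute:
1 = 11 − 10
1 = −54 + 5·11
1 = 5·119 − 11·54
1 = −11·2077 + 192·119
1 = 192·2196 − 203·2077
2077⁻¹ ≡ 1993 (mod 2196), so k ≡ 1993·231 ≡ 1419 (mod 2196).
x = 403 + 2077·1419 = 2947666.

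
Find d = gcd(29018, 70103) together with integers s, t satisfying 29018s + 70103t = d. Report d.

11

Euclidean algorithm:
70103 = 2·29018 + 12067
29018 = 2·12067 + 4884
12067 = 2·4884 + 2299
4884 = 2·2299 + 286
2299 = 8·286 + 11
286 = 26·11 + 0
gcd(29018, 70103) = 11.
Back-substituting:
11 = 2299 − 8·286
11 = −8·4884 + 17·2299
11 = 17·12067 − 42·4884
11 = −42·29018 + 101·12067
11 = 101·70103 − 244·29018
So 11 = (101)·70103 + (-244)·29018.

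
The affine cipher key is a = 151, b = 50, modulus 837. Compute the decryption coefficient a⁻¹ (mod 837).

gcd(837, 151) by repeated division:
837 = 5·151 + 82
151 = 1·82 + 69
82 = 1·69 + 13
69 = 5·13 + 4
13 = 3·4 + 1
4 = 4·1 + 0
Since gcd(151, 837) = 1, back-substitute to write 1 as a combination:
1 = 13 − 3·4
1 = −3·69 + 16·13
1 = 16·82 − 19·69
1 = −19·151 + 35·82
1 = 35·837 − 194·151
Thus 151·(-194) ≡ 1 (mod 837); reducing, -194 mod 837 = 643.

643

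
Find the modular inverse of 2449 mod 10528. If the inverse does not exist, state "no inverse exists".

3121

Extended Euclidean algorithm:
10528 = 4×2449 + 732
2449 = 3×732 + 253
732 = 2×253 + 226
253 = 1×226 + 27
226 = 8×27 + 10
27 = 2×10 + 7
10 = 1×7 + 3
7 = 2×3 + 1
3 = 3×1 + 0
Since gcd(2449, 10528) = 1, back-substitute to write 1 as a combination:
1 = 7 − 2·3
1 = −2·10 + 3·7
1 = 3·27 − 8·10
1 = −8·226 + 67·27
1 = 67·253 − 75·226
1 = −75·732 + 217·253
1 = 217·2449 − 726·732
1 = −726·10528 + 3121·2449
So 2449·3121 ≡ 1 (mod 10528).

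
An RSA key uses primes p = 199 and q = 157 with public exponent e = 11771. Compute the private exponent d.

φ(n) = (p−1)(q−1) = 198·156 = 30888.
Need d with 11771·d ≡ 1 (mod 30888). Apply the extended Euclidean algorithm:
30888 = 2·11771 + 7346
11771 = 1·7346 + 4425
7346 = 1·4425 + 2921
4425 = 1·2921 + 1504
2921 = 1·1504 + 1417
1504 = 1·1417 + 87
1417 = 16·87 + 25
87 = 3·25 + 12
25 = 2·12 + 1
12 = 12·1 + 0
Back-substitute:
1 = 25 − 2·12
1 = −2·87 + 7·25
1 = 7·1417 − 114·87
1 = −114·1504 + 121·1417
1 = 121·2921 − 235·1504
1 = −235·4425 + 356·2921
1 = 356·7346 − 591·4425
1 = −591·11771 + 947·7346
1 = 947·30888 − 2485·11771
So 11771·(-2485) ≡ 1 (mod 30888), hence d ≡ -2485 ≡ 28403 (mod 30888).

28403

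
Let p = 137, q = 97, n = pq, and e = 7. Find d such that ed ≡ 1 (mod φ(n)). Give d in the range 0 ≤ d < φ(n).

φ(n) = (p−1)(q−1) = 136·96 = 13056.
Need d with 7·d ≡ 1 (mod 13056). Apply the extended Euclidean algorithm:
13056 = 1865*7 + 1
7 = 7*1 + 0
Back-substitute:
1 = 13056 − 1865·7
So 7·(-1865) ≡ 1 (mod 13056), hence d ≡ -1865 ≡ 11191 (mod 13056).

11191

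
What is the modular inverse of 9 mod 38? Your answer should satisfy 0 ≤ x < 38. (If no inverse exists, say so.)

Extended Euclidean algorithm:
38 = 4×9 + 2
9 = 4×2 + 1
2 = 2×1 + 0
The gcd is 1. Working backward:
1 = 9 − 4·2
1 = −4·38 + 17·9
So 9·17 ≡ 1 (mod 38).

17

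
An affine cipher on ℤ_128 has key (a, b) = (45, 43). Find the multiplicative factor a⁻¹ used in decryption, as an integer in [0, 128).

37

gcd(128, 45) by repeated division:
128 = 2×45 + 38
45 = 1×38 + 7
38 = 5×7 + 3
7 = 2×3 + 1
3 = 3×1 + 0
The gcd is 1. Working backward:
1 = 7 − 2·3
1 = −2·38 + 11·7
1 = 11·45 − 13·38
1 = −13·128 + 37·45
So 45·37 ≡ 1 (mod 128).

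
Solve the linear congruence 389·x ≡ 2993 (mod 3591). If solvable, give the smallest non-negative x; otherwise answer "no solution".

First find gcd(389, 3591):
3591 = 9·389 + 90
389 = 4·90 + 29
90 = 3·29 + 3
29 = 9·3 + 2
3 = 1·2 + 1
2 = 2·1 + 0
gcd = 1, so a unique solution mod 3591 exists.
Back-substitute for the Bézout coefficients:
1 = 3 − 2
1 = −29 + 10·3
1 = 10·90 − 31·29
1 = −31·389 + 134·90
1 = 134·3591 − 1237·389
So 389·(-1237) ≡ 1 (mod 3591), giving 389⁻¹ ≡ 2354.
x ≡ 389⁻¹·2993 ≡ 2354·2993 ≡ 3571 (mod 3591).

3571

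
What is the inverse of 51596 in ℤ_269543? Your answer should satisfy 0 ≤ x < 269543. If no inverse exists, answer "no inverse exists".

gcd(269543, 51596) by repeated division:
269543 = 5*51596 + 11563
51596 = 4*11563 + 5344
11563 = 2*5344 + 875
5344 = 6*875 + 94
875 = 9*94 + 29
94 = 3*29 + 7
29 = 4*7 + 1
7 = 7*1 + 0
The gcd is 1. Working backward:
1 = 29 − 4·7
1 = −4·94 + 13·29
1 = 13·875 − 121·94
1 = −121·5344 + 739·875
1 = 739·11563 − 1599·5344
1 = −1599·51596 + 7135·11563
1 = 7135·269543 − 37274·51596
Hence 51596⁻¹ ≡ -37274 ≡ 232269 (mod 269543).

232269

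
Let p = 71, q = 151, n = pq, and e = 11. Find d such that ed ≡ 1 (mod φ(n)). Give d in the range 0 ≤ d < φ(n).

8591

φ(n) = (p−1)(q−1) = 70·150 = 10500.
Need d with 11·d ≡ 1 (mod 10500). Apply the extended Euclidean algorithm:
10500 = 954·11 + 6
11 = 1·6 + 5
6 = 1·5 + 1
5 = 5·1 + 0
Back-substitute:
1 = 6 − 5
1 = −11 + 2·6
1 = 2·10500 − 1909·11
So 11·(-1909) ≡ 1 (mod 10500), hence d ≡ -1909 ≡ 8591 (mod 10500).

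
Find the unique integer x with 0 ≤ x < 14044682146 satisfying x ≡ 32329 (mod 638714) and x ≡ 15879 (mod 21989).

Write x = 32329 + 638714·k. Then 638714·k ≡ 15879 − 32329 ≡ 5539 (mod 21989).
Need 638714⁻¹ mod 21989. Extended Euclid on (21989, 1033):
21989 = 21×1033 + 296
1033 = 3×296 + 145
296 = 2×145 + 6
145 = 24×6 + 1
6 = 6×1 + 0
Back-substitute:
1 = 145 − 24·6
1 = −24·296 + 49·145
1 = 49·1033 − 171·296
1 = −171·21989 + 3640·1033
638714⁻¹ ≡ 3640 (mod 21989), so k ≡ 3640·5539 ≡ 20036 (mod 21989).
x = 32329 + 638714·20036 = 12797306033.

12797306033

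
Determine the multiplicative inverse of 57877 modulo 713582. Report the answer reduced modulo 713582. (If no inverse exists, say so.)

500421

Apply the Euclidean algorithm to 713582 and 57877:
713582 = 12×57877 + 19058
57877 = 3×19058 + 703
19058 = 27×703 + 77
703 = 9×77 + 10
77 = 7×10 + 7
10 = 1×7 + 3
7 = 2×3 + 1
3 = 3×1 + 0
The gcd is 1. Working backward:
1 = 7 − 2·3
1 = −2·10 + 3·7
1 = 3·77 − 23·10
1 = −23·703 + 210·77
1 = 210·19058 − 5693·703
1 = −5693·57877 + 17289·19058
1 = 17289·713582 − 213161·57877
So 57877·(-213161) ≡ 1 (mod 713582), and -213161 ≡ 500421 (mod 713582).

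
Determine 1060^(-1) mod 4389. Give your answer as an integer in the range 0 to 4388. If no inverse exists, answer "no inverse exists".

gcd(4389, 1060) by repeated division:
4389 = 4*1060 + 149
1060 = 7*149 + 17
149 = 8*17 + 13
17 = 1*13 + 4
13 = 3*4 + 1
4 = 4*1 + 0
gcd = 1, so the inverse exists. Back-substitute:
1 = 13 − 3·4
1 = −3·17 + 4·13
1 = 4·149 − 35·17
1 = −35·1060 + 249·149
1 = 249·4389 − 1031·1060
Hence 1060⁻¹ ≡ -1031 ≡ 3358 (mod 4389).

3358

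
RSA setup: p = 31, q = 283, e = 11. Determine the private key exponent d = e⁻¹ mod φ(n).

φ(n) = (p−1)(q−1) = 30·282 = 8460.
Need d with 11·d ≡ 1 (mod 8460). Apply the extended Euclidean algorithm:
8460 = 769·11 + 1
11 = 11·1 + 0
Back-substitute:
1 = 8460 − 769·11
So 11·(-769) ≡ 1 (mod 8460), hence d ≡ -769 ≡ 7691 (mod 8460).

7691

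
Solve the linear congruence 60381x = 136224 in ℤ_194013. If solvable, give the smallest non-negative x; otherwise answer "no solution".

First find gcd(60381, 194013):
194013 = 3*60381 + 12870
60381 = 4*12870 + 8901
12870 = 1*8901 + 3969
8901 = 2*3969 + 963
3969 = 4*963 + 117
963 = 8*117 + 27
117 = 4*27 + 9
27 = 3*9 + 0
gcd = 9 and 9 | 136224, so solutions exist. Divide through by 9: 6709x ≡ 15136 (mod 21557).
Now find 6709⁻¹ mod 21557:
21557 = 3·6709 + 1430
6709 = 4·1430 + 989
1430 = 1·989 + 441
989 = 2·441 + 107
441 = 4·107 + 13
107 = 8·13 + 3
13 = 4·3 + 1
3 = 3·1 + 0
Back-substitute:
1 = 13 − 4·3
1 = −4·107 + 33·13
1 = 33·441 − 136·107
1 = −136·989 + 305·441
1 = 305·1430 − 441·989
1 = −441·6709 + 2069·1430
1 = 2069·21557 − 6648·6709
So 6709·(-6648) ≡ 1 (mod 21557), i.e. 6709⁻¹ ≡ 14909.
Then x ≡ 14909·15136 ≡ 3948 (mod 21557); the smallest non-negative solution is x = 3948.

3948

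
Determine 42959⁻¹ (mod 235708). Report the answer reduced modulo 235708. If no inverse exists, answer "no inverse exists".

Apply the Euclidean algorithm to 235708 and 42959:
235708 = 5·42959 + 20913
42959 = 2·20913 + 1133
20913 = 18·1133 + 519
1133 = 2·519 + 95
519 = 5·95 + 44
95 = 2·44 + 7
44 = 6·7 + 2
7 = 3·2 + 1
2 = 2·1 + 0
Since gcd(42959, 235708) = 1, back-substitute to write 1 as a combination:
1 = 7 − 3·2
1 = −3·44 + 19·7
1 = 19·95 − 41·44
1 = −41·519 + 224·95
1 = 224·1133 − 489·519
1 = −489·20913 + 9026·1133
1 = 9026·42959 − 18541·20913
1 = −18541·235708 + 101731·42959
So 42959·101731 ≡ 1 (mod 235708).

101731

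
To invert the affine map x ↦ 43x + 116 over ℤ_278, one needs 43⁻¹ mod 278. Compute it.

97

Extended Euclidean algorithm:
278 = 6·43 + 20
43 = 2·20 + 3
20 = 6·3 + 2
3 = 1·2 + 1
2 = 2·1 + 0
Since gcd(43, 278) = 1, back-substitute to write 1 as a combination:
1 = 3 − 2
1 = −20 + 7·3
1 = 7·43 − 15·20
1 = −15·278 + 97·43
So 43·97 ≡ 1 (mod 278).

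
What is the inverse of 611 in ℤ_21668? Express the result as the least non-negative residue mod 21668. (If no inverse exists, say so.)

Extended Euclidean algorithm:
21668 = 35×611 + 283
611 = 2×283 + 45
283 = 6×45 + 13
45 = 3×13 + 6
13 = 2×6 + 1
6 = 6×1 + 0
Since gcd(611, 21668) = 1, back-substitute to write 1 as a combination:
1 = 13 − 2·6
1 = −2·45 + 7·13
1 = 7·283 − 44·45
1 = −44·611 + 95·283
1 = 95·21668 − 3369·611
Thus 611·(-3369) ≡ 1 (mod 21668); reducing, -3369 mod 21668 = 18299.

18299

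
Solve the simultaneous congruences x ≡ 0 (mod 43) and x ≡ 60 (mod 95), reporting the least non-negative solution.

Write x = 0 + 43·k. Then 43·k ≡ 60 − 0 ≡ 60 (mod 95).
Need 43⁻¹ mod 95. Extended Euclid on (95, 43):
95 = 2*43 + 9
43 = 4*9 + 7
9 = 1*7 + 2
7 = 3*2 + 1
2 = 2*1 + 0
Back-substitute:
1 = 7 − 3·2
1 = −3·9 + 4·7
1 = 4·43 − 19·9
1 = −19·95 + 42·43
43⁻¹ ≡ 42 (mod 95), so k ≡ 42·60 ≡ 50 (mod 95).
x = 0 + 43·50 = 2150.

2150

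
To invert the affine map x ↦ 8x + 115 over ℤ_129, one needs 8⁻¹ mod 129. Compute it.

113

Extended Euclidean algorithm:
129 = 16·8 + 1
8 = 8·1 + 0
gcd = 1, so the inverse exists. Back-substitute:
1 = 129 − 16·8
So 8·(-16) ≡ 1 (mod 129), and -16 ≡ 113 (mod 129).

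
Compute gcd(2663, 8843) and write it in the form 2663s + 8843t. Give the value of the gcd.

Euclidean algorithm:
8843 = 3*2663 + 854
2663 = 3*854 + 101
854 = 8*101 + 46
101 = 2*46 + 9
46 = 5*9 + 1
9 = 9*1 + 0
gcd(2663, 8843) = 1.
Back-substituting:
1 = 46 − 5·9
1 = −5·101 + 11·46
1 = 11·854 − 93·101
1 = −93·2663 + 290·854
1 = 290·8843 − 963·2663
So 1 = (290)·8843 + (-963)·2663.

1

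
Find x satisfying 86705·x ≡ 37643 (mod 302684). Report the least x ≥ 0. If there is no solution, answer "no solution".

First find gcd(86705, 302684):
302684 = 3·86705 + 42569
86705 = 2·42569 + 1567
42569 = 27·1567 + 260
1567 = 6·260 + 7
260 = 37·7 + 1
7 = 7·1 + 0
gcd = 1, so a unique solution mod 302684 exists.
Back-substitute for the Bézout coefficients:
1 = 260 − 37·7
1 = −37·1567 + 223·260
1 = 223·42569 − 6058·1567
1 = −6058·86705 + 12339·42569
1 = 12339·302684 − 43075·86705
So 86705·(-43075) ≡ 1 (mod 302684), giving 86705⁻¹ ≡ 259609.
x ≡ 86705⁻¹·37643 ≡ 259609·37643 ≡ 5963 (mod 302684).

5963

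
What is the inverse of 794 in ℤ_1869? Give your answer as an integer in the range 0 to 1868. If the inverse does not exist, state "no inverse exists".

Extended Euclidean algorithm:
1869 = 2*794 + 281
794 = 2*281 + 232
281 = 1*232 + 49
232 = 4*49 + 36
49 = 1*36 + 13
36 = 2*13 + 10
13 = 1*10 + 3
10 = 3*3 + 1
3 = 3*1 + 0
Since gcd(794, 1869) = 1, back-substitute to write 1 as a combination:
1 = 10 − 3·3
1 = −3·13 + 4·10
1 = 4·36 − 11·13
1 = −11·49 + 15·36
1 = 15·232 − 71·49
1 = −71·281 + 86·232
1 = 86·794 − 243·281
1 = −243·1869 + 572·794
So 794·572 ≡ 1 (mod 1869).

572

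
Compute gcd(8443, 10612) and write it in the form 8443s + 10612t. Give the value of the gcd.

Euclidean algorithm:
10612 = 1×8443 + 2169
8443 = 3×2169 + 1936
2169 = 1×1936 + 233
1936 = 8×233 + 72
233 = 3×72 + 17
72 = 4×17 + 4
17 = 4×4 + 1
4 = 4×1 + 0
gcd(8443, 10612) = 1.
Back-substituting:
1 = 17 − 4·4
1 = −4·72 + 17·17
1 = 17·233 − 55·72
1 = −55·1936 + 457·233
1 = 457·2169 − 512·1936
1 = −512·8443 + 1993·2169
1 = 1993·10612 − 2505·8443
So 1 = (1993)·10612 + (-2505)·8443.

1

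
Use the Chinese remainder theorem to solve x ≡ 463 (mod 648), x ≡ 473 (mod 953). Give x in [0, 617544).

456007

Write x = 463 + 648·k. Then 648·k ≡ 473 − 463 ≡ 10 (mod 953).
Need 648⁻¹ mod 953. Extended Euclid on (953, 648):
953 = 1·648 + 305
648 = 2·305 + 38
305 = 8·38 + 1
38 = 38·1 + 0
Back-substitute:
1 = 305 − 8·38
1 = −8·648 + 17·305
1 = 17·953 − 25·648
648⁻¹ ≡ 928 (mod 953), so k ≡ 928·10 ≡ 703 (mod 953).
x = 463 + 648·703 = 456007.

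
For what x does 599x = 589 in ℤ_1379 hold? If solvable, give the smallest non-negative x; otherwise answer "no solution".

First find gcd(599, 1379):
1379 = 2*599 + 181
599 = 3*181 + 56
181 = 3*56 + 13
56 = 4*13 + 4
13 = 3*4 + 1
4 = 4*1 + 0
gcd = 1, so a unique solution mod 1379 exists.
Back-substitute for the Bézout coefficients:
1 = 13 − 3·4
1 = −3·56 + 13·13
1 = 13·181 − 42·56
1 = −42·599 + 139·181
1 = 139·1379 − 320·599
So 599·(-320) ≡ 1 (mod 1379), giving 599⁻¹ ≡ 1059.
x ≡ 599⁻¹·589 ≡ 1059·589 ≡ 443 (mod 1379).

443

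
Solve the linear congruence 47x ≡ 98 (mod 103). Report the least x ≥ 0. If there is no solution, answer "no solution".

24

First find gcd(47, 103):
103 = 2·47 + 9
47 = 5·9 + 2
9 = 4·2 + 1
2 = 2·1 + 0
gcd = 1, so a unique solution mod 103 exists.
Back-substitute for the Bézout coefficients:
1 = 9 − 4·2
1 = −4·47 + 21·9
1 = 21·103 − 46·47
So 47·(-46) ≡ 1 (mod 103), giving 47⁻¹ ≡ 57.
x ≡ 47⁻¹·98 ≡ 57·98 ≡ 24 (mod 103).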